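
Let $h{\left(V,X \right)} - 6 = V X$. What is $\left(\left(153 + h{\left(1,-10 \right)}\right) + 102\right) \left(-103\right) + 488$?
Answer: $-25365$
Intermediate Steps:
$h{\left(V,X \right)} = 6 + V X$
$\left(\left(153 + h{\left(1,-10 \right)}\right) + 102\right) \left(-103\right) + 488 = \left(\left(153 + \left(6 + 1 \left(-10\right)\right)\right) + 102\right) \left(-103\right) + 488 = \left(\left(153 + \left(6 - 10\right)\right) + 102\right) \left(-103\right) + 488 = \left(\left(153 - 4\right) + 102\right) \left(-103\right) + 488 = \left(149 + 102\right) \left(-103\right) + 488 = 251 \left(-103\right) + 488 = -25853 + 488 = -25365$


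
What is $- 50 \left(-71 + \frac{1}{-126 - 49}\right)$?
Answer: $\frac{24852}{7} \approx 3550.3$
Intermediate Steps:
$- 50 \left(-71 + \frac{1}{-126 - 49}\right) = - 50 \left(-71 + \frac{1}{-175}\right) = - 50 \left(-71 - \frac{1}{175}\right) = \left(-50\right) \left(- \frac{12426}{175}\right) = \frac{24852}{7}$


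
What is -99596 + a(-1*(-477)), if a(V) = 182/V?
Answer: -47507110/477 ≈ -99596.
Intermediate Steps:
-99596 + a(-1*(-477)) = -99596 + 182/((-1*(-477))) = -99596 + 182/477 = -47507110/477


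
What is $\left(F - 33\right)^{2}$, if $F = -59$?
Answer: $8464$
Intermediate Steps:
$\left(F - 33\right)^{2} = \left(-59 - 33\right)^{2} = \left(-92\right)^{2} = 8464$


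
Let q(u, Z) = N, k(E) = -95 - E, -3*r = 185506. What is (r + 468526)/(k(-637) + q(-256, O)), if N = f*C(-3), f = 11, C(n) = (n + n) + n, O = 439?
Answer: 1220072/1329 ≈ 918.04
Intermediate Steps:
r = -185506/3 (r = -1/3*185506 = -185506/3 ≈ -61835.)
C(n) = 3*n (C(n) = 2*n + n = 3*n)
N = -99 (N = 11*(3*(-3)) = 11*(-9) = -99)
q(u, Z) = -99
(r + 468526)/(k(-637) + q(-256, O)) = (-185506/3 + 468526)/((-95 - 1*(-637)) - 99) = 1220072/(3*((-95 + 637) - 99)) = 1220072/(3*(542 - 99)) = (1220072/3)/443 = (1220072/3)*(1/443) = 1220072/1329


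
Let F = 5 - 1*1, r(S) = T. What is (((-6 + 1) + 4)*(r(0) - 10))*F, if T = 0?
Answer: 40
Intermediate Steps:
r(S) = 0
F = 4 (F = 5 - 1 = 4)
(((-6 + 1) + 4)*(r(0) - 10))*F = (((-6 + 1) + 4)*(0 - 10))*4 = ((-5 + 4)*(-10))*4 = -1*(-10)*4 = 10*4 = 40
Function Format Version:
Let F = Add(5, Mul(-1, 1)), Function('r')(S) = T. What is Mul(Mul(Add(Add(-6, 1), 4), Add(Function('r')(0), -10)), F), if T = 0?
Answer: 40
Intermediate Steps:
Function('r')(S) = 0
F = 4 (F = Add(5, -1) = 4)
Mul(Mul(Add(Add(-6, 1), 4), Add(Function('r')(0), -10)), F) = Mul(Mul(Add(Add(-6, 1), 4), Add(0, -10)), 4) = Mul(Mul(Add(-5, 4), -10), 4) = Mul(Mul(-1, -10), 4) = Mul(10, 4) = 40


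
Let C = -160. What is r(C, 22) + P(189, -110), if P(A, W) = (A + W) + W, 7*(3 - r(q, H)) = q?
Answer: -36/7 ≈ -5.1429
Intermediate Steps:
r(q, H) = 3 - q/7
P(A, W) = A + 2*W
r(C, 22) + P(189, -110) = (3 - 1/7*(-160)) + (189 + 2*(-110)) = (3 + 160/7) + (189 - 220) = 181/7 - 31 = -36/7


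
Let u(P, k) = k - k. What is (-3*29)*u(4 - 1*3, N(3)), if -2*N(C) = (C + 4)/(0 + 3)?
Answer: 0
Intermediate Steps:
N(C) = -2/3 - C/6 (N(C) = -(C + 4)/(2*(0 + 3)) = -(4 + C)/(2*3) = -(4/3 + C/3)/2 = -2/3 - C/6)
u(P, k) = 0
(-3*29)*u(4 - 1*3, N(3)) = -3*29*0 = -87*0 = 0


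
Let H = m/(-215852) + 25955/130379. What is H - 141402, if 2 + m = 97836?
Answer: -1989711270193721/14071283954 ≈ -1.4140e+5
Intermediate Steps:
m = 97834 (m = -2 + 97836 = 97834)
H = -3576530213/14071283954 (H = 97834/(-215852) + 25955/130379 = 97834*(-1/215852) + 25955*(1/130379) = -48917/107926 + 25955/130379 = -3576530213/14071283954 ≈ -0.25417)
H - 141402 = -3576530213/14071283954 - 141402 = -1989711270193721/14071283954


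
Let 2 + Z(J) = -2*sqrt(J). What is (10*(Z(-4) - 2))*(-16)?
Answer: 640 + 640*I ≈ 640.0 + 640.0*I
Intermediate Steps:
Z(J) = -2 - 2*sqrt(J)
(10*(Z(-4) - 2))*(-16) = (10*((-2 - 4*I) - 2))*(-16) = (10*(-4 - 4*I))*(-16) = (-40 - 40*I)*(-16) = 640 + 640*I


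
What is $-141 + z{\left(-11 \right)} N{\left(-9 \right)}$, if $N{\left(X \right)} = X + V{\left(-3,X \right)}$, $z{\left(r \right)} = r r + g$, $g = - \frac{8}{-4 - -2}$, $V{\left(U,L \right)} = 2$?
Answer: $-1016$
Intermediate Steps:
$g = 4$ ($g = - \frac{8}{-4 + 2} = - \frac{8}{-2} = \left(-8\right) \left(- \frac{1}{2}\right) = 4$)
$z{\left(r \right)} = 4 + r^{2}$ ($z{\left(r \right)} = r r + 4 = r^{2} + 4 = 4 + r^{2}$)
$N{\left(X \right)} = 2 + X$ ($N{\left(X \right)} = X + 2 = 2 + X$)
$-141 + z{\left(-11 \right)} N{\left(-9 \right)} = -141 + \left(4 + \left(-11\right)^{2}\right) \left(2 - 9\right) = -141 + \left(4 + 121\right) \left(-7\right) = -141 + 125 \left(-7\right) = -141 - 875 = -1016$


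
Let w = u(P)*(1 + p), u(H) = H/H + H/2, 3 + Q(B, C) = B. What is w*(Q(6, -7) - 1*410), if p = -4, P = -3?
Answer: -1221/2 ≈ -610.50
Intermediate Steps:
Q(B, C) = -3 + B
u(H) = 1 + H/2 (u(H) = 1 + H*(½) = 1 + H/2)
w = 3/2 (w = (1 + (½)*(-3))*(1 - 4) = (1 - 3/2)*(-3) = -½*(-3) = 3/2 ≈ 1.5000)
w*(Q(6, -7) - 1*410) = 3*((-3 + 6) - 1*410)/2 = 3*(3 - 410)/2 = (3/2)*(-407) = -1221/2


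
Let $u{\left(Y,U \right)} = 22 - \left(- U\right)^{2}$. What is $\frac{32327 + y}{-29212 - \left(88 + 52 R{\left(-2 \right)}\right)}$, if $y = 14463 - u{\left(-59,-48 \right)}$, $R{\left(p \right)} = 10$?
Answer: $- \frac{12268}{7455} \approx -1.6456$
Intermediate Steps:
$u{\left(Y,U \right)} = 22 - U^{2}$
$y = 16745$ ($y = 14463 - \left(22 - \left(-48\right)^{2}\right) = 14463 - \left(22 - 2304\right) = 14463 - -2282 = 14463 + 2282 = 16745$)
$\frac{32327 + y}{-29212 - \left(88 + 52 R{\left(-2 \right)}\right)} = \frac{32327 + 16745}{-29212 - 608} = \frac{49072}{-29212 - 608} = \frac{49072}{-29820} = 49072 \left(- \frac{1}{29820}\right) = - \frac{12268}{7455}$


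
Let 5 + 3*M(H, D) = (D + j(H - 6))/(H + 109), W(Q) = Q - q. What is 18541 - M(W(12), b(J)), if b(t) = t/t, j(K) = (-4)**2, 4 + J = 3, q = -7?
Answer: 7120367/384 ≈ 18543.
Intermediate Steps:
J = -1 (J = -4 + 3 = -1)
j(K) = 16
b(t) = 1
W(Q) = 7 + Q (W(Q) = Q - 1*(-7) = Q + 7 = 7 + Q)
M(H, D) = -5/3 + (16 + D)/(3*(109 + H)) (M(H, D) = -5/3 + ((D + 16)/(H + 109))/3 = -5/3 + ((16 + D)/(109 + H))/3 = -5/3 + (16 + D)/(3*(109 + H)))
18541 - M(W(12), b(J)) = 18541 - (-529 + 1 - 5*(7 + 12))/(3*(109 + (7 + 12))) = 18541 - (-529 + 1 - 5*19)/(3*(109 + 19)) = 18541 - (-529 + 1 - 95)/(3*128) = 18541 - (-623)/(3*128) = 18541 - 1*(-623/384) = 18541 + 623/384 = 7120367/384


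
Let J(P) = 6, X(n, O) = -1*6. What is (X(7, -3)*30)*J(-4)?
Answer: -1080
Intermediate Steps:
X(n, O) = -6
(X(7, -3)*30)*J(-4) = -6*30*6 = -180*6 = -1080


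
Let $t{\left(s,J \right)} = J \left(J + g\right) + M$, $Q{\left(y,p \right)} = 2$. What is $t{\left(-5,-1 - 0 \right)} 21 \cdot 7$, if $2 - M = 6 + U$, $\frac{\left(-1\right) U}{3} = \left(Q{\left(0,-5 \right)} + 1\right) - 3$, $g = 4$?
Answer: $-1029$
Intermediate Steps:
$U = 0$ ($U = - 3 \left(\left(2 + 1\right) - 3\right) = - 3 \left(3 - 3\right) = \left(-3\right) 0 = 0$)
$M = -4$ ($M = 2 - \left(6 + 0\right) = 2 - 6 = -4$)
$t{\left(s,J \right)} = -4 + J \left(4 + J\right)$ ($t{\left(s,J \right)} = J \left(J + 4\right) - 4 = J \left(4 + J\right) - 4 = -4 + J \left(4 + J\right)$)
$t{\left(-5,-1 - 0 \right)} 21 \cdot 7 = \left(-4 + \left(-1 - 0\right)^{2} + 4 \left(-1 - 0\right)\right) 21 \cdot 7 = \left(-4 + \left(-1 + 0\right)^{2} + 4 \left(-1 + 0\right)\right) 21 \cdot 7 = \left(-4 + \left(-1\right)^{2} + 4 \left(-1\right)\right) 21 \cdot 7 = \left(-4 + 1 - 4\right) 21 \cdot 7 = \left(-7\right) 21 \cdot 7 = \left(-147\right) 7 = -1029$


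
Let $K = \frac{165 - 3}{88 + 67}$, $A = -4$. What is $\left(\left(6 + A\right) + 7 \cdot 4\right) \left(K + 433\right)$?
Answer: $\frac{403662}{31} \approx 13021.0$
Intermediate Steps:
$K = \frac{162}{155} \approx 1.0452$
$\left(\left(6 + A\right) + 7 \cdot 4\right) \left(K + 433\right) = \left(\left(6 - 4\right) + 7 \cdot 4\right) \left(\frac{162}{155} + 433\right) = \left(2 + 28\right) \frac{67277}{155} = 30 \cdot \frac{67277}{155} = \frac{403662}{31}$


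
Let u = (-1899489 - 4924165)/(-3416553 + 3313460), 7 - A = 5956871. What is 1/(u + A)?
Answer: -103093/614104156698 ≈ -1.6788e-7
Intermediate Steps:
A = -5956864 (A = 7 - 1*5956871 = 7 - 5956871 = -5956864)
u = 6823654/103093 (u = -6823654/(-103093) = -6823654*(-1/103093) = 6823654/103093 ≈ 66.189)
1/(u + A) = 1/(6823654/103093 - 5956864) = 1/(-614104156698/103093) = -103093/614104156698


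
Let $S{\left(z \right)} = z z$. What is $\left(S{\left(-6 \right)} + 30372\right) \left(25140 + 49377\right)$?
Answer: $2265912936$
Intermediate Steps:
$S{\left(z \right)} = z^{2}$
$\left(S{\left(-6 \right)} + 30372\right) \left(25140 + 49377\right) = \left(\left(-6\right)^{2} + 30372\right) \left(25140 + 49377\right) = \left(36 + 30372\right) 74517 = 30408 \cdot 74517 = 2265912936$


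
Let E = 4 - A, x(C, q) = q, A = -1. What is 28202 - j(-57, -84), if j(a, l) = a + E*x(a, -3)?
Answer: 28274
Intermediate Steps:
E = 5 (E = 4 - 1*(-1) = 4 + 1 = 5)
j(a, l) = -15 + a (j(a, l) = a + 5*(-3) = a - 15 = -15 + a)
28202 - j(-57, -84) = 28202 - (-15 - 57) = 28202 - 1*(-72) = 28202 + 72 = 28274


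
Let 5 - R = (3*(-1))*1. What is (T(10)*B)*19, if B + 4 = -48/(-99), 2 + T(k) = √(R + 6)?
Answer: 4408/33 - 2204*√14/33 ≈ -116.32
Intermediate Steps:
R = 8 (R = 5 - 3*(-1) = 5 - (-3) = 5 - 1*(-3) = 5 + 3 = 8)
T(k) = -2 + √14 (T(k) = -2 + √(8 + 6) = -2 + √14)
B = -116/33 (B = -4 - 48/(-99) = -4 - 48*(-1/99) = -4 + 16/33 = -116/33 ≈ -3.5152)
(T(10)*B)*19 = ((-2 + √14)*(-116/33))*19 = (232/33 - 116*√14/33)*19 = 4408/33 - 2204*√14/33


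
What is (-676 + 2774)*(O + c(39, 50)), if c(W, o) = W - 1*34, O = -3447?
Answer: -7221316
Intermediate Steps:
c(W, o) = -34 + W (c(W, o) = W - 34 = -34 + W)
(-676 + 2774)*(O + c(39, 50)) = (-676 + 2774)*(-3447 + (-34 + 39)) = 2098*(-3447 + 5) = 2098*(-3442) = -7221316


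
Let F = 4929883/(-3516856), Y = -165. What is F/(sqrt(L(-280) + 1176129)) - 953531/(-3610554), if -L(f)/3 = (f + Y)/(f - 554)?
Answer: 953531/3610554 - 704269*sqrt(751205206)/14933548764376 ≈ 0.26280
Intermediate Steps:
L(f) = -3*(-165 + f)/(-554 + f) (L(f) = -3*(f - 165)/(f - 554) = -3*(-165 + f)/(-554 + f))
F = -704269/502408 (F = 4929883*(-1/3516856) = -704269/502408 ≈ -1.4018)
F/(sqrt(L(-280) + 1176129)) - 953531/(-3610554) = -704269/(502408*sqrt(3*(165 - 1*(-280))/(-554 - 280) + 1176129)) - 953531/(-3610554) = -704269/(502408*sqrt(3*(165 + 280)/(-834) + 1176129)) - 953531*(-1/3610554) = -704269/(502408*sqrt(3*(-1/834)*445 + 1176129)) + 953531/3610554 = -704269/(502408*sqrt(-445/278 + 1176129)) + 953531/3610554 = -704269*sqrt(751205206)/29723947/502408 + 953531/3610554 = -704269*sqrt(751205206)/14933548764376 + 953531/3610554 = 953531/3610554 - 704269*sqrt(751205206)/14933548764376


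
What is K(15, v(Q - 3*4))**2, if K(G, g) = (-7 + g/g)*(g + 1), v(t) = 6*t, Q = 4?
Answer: 79524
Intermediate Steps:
K(G, g) = -6 - 6*g (K(G, g) = (-7 + 1)*(1 + g) = -6*(1 + g) = -6 - 6*g)
K(15, v(Q - 3*4))**2 = (-6 - 36*(4 - 3*4))**2 = (-6 - 36*(4 - 12))**2 = (-6 - 36*(-8))**2 = (-6 - 6*(-48))**2 = (-6 + 288)**2 = 282**2 = 79524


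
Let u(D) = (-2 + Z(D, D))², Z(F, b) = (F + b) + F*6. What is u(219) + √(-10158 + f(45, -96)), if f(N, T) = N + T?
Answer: 3062500 + I*√10209 ≈ 3.0625e+6 + 101.04*I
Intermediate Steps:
Z(F, b) = b + 7*F (Z(F, b) = (F + b) + 6*F = b + 7*F)
u(D) = (-2 + 8*D)² (u(D) = (-2 + (D + 7*D))² = (-2 + 8*D)²)
u(219) + √(-10158 + f(45, -96)) = 4*(-1 + 4*219)² + √(-10158 + (45 - 96)) = 4*(-1 + 876)² + √(-10158 - 51) = 4*875² + √(-10209) = 4*765625 + I*√10209 = 3062500 + I*√10209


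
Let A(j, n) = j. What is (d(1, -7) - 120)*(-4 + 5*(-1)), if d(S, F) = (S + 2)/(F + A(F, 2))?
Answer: 15147/14 ≈ 1081.9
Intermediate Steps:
d(S, F) = (2 + S)/(2*F) (d(S, F) = (S + 2)/(F + F) = (2 + S)/((2*F)) = (2 + S)*(1/(2*F)) = (2 + S)/(2*F))
(d(1, -7) - 120)*(-4 + 5*(-1)) = ((½)*(2 + 1)/(-7) - 120)*(-4 + 5*(-1)) = ((½)*(-⅐)*3 - 120)*(-4 - 5) = (-3/14 - 120)*(-9) = -1683/14*(-9) = 15147/14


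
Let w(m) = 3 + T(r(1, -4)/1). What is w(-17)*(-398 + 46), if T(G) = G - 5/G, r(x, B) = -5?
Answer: 352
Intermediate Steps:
w(m) = -1 (w(m) = 3 + (-5/1 - 5/((-5/1))) = 3 + (-5*1 - 5/((-5*1))) = 3 + (-5 - 5/(-5)) = 3 + (-5 - 5*(-⅕)) = 3 + (-5 + 1) = 3 - 4 = -1)
w(-17)*(-398 + 46) = -(-398 + 46) = -1*(-352) = 352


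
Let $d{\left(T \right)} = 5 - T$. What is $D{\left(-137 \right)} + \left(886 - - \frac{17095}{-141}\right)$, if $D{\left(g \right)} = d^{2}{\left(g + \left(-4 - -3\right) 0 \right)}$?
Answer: $\frac{2950955}{141} \approx 20929.0$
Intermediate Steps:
$D{\left(g \right)} = \left(5 - g\right)^{2}$ ($D{\left(g \right)} = \left(5 - \left(g + \left(-4 - -3\right) 0\right)\right)^{2} = \left(5 - \left(g + \left(-4 + 3\right) 0\right)\right)^{2} = \left(5 - \left(g - 0\right)\right)^{2} = \left(5 - \left(g + 0\right)\right)^{2} = \left(5 - g\right)^{2}$)
$D{\left(-137 \right)} + \left(886 - - \frac{17095}{-141}\right) = \left(-5 - 137\right)^{2} + \left(886 - - \frac{17095}{-141}\right) = \left(-142\right)^{2} + \left(886 - \left(-17095\right) \left(- \frac{1}{141}\right)\right) = 20164 + \left(886 - \frac{17095}{141}\right) = 20164 + \frac{107831}{141} = \frac{2950955}{141}$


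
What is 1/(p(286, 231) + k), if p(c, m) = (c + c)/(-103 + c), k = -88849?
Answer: -183/16258795 ≈ -1.1255e-5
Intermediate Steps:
p(c, m) = 2*c/(-103 + c) (p(c, m) = (2*c)/(-103 + c) = 2*c/(-103 + c))
1/(p(286, 231) + k) = 1/(2*286/(-103 + 286) - 88849) = 1/(2*286/183 - 88849) = 1/(2*286*(1/183) - 88849) = 1/(572/183 - 88849) = 1/(-16258795/183) = -183/16258795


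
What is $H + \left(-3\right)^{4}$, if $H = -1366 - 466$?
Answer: $-1751$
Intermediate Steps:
$H = -1832$
$H + \left(-3\right)^{4} = -1832 + \left(-3\right)^{4} = -1832 + 81 = -1751$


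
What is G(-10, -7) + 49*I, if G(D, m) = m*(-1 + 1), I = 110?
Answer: 5390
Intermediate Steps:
G(D, m) = 0 (G(D, m) = m*0 = 0)
G(-10, -7) + 49*I = 0 + 49*110 = 0 + 5390 = 5390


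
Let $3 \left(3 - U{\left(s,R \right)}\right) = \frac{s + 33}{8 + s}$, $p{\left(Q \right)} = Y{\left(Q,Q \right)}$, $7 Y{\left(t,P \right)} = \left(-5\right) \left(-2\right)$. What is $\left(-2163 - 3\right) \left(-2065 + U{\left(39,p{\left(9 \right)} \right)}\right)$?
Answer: $\frac{209967708}{47} \approx 4.4674 \cdot 10^{6}$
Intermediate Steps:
$Y{\left(t,P \right)} = \frac{10}{7}$ ($Y{\left(t,P \right)} = \frac{\left(-5\right) \left(-2\right)}{7} = \frac{1}{7} \cdot 10 = \frac{10}{7}$)
$p{\left(Q \right)} = \frac{10}{7}$
$U{\left(s,R \right)} = 3 - \frac{33 + s}{3 \left(8 + s\right)}$ ($U{\left(s,R \right)} = 3 - \frac{\left(s + 33\right) \frac{1}{8 + s}}{3} = 3 - \frac{\left(33 + s\right) \frac{1}{8 + s}}{3} = 3 - \frac{\frac{1}{8 + s} \left(33 + s\right)}{3} = 3 - \frac{33 + s}{3 \left(8 + s\right)}$)
$\left(-2163 - 3\right) \left(-2065 + U{\left(39,p{\left(9 \right)} \right)}\right) = \left(-2163 - 3\right) \left(-2065 + \frac{39 + 8 \cdot 39}{3 \left(8 + 39\right)}\right) = - 2166 \left(-2065 + \frac{39 + 312}{3 \cdot 47}\right) = - 2166 \left(-2065 + \frac{1}{3} \cdot \frac{1}{47} \cdot 351\right) = - 2166 \left(-2065 + \frac{117}{47}\right) = \left(-2166\right) \left(- \frac{96938}{47}\right) = \frac{209967708}{47}$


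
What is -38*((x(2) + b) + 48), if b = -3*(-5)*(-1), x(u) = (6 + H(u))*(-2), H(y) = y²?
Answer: -494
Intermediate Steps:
x(u) = -12 - 2*u² (x(u) = (6 + u²)*(-2) = -12 - 2*u²)
b = -15 (b = 15*(-1) = -15)
-38*((x(2) + b) + 48) = -38*(((-12 - 2*2²) - 15) + 48) = -38*(((-12 - 2*4) - 15) + 48) = -38*(((-12 - 8) - 15) + 48) = -38*((-20 - 15) + 48) = -38*(-35 + 48) = -38*13 = -494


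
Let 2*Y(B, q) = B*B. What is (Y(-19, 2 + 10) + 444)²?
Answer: 1560001/4 ≈ 3.9000e+5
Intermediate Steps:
Y(B, q) = B²/2 (Y(B, q) = (B*B)/2 = B²/2)
(Y(-19, 2 + 10) + 444)² = ((½)*(-19)² + 444)² = ((½)*361 + 444)² = (361/2 + 444)² = (1249/2)² = 1560001/4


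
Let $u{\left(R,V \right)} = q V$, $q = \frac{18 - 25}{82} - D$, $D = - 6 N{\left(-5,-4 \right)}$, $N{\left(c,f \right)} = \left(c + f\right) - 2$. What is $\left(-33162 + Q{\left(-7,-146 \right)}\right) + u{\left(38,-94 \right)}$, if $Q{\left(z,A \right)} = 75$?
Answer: $- \frac{1101874}{41} \approx -26875.0$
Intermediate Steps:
$N{\left(c,f \right)} = -2 + c + f$
$D = 66$ ($D = - 6 \left(-2 - 5 - 4\right) = \left(-6\right) \left(-11\right) = 66$)
$q = - \frac{5419}{82}$ ($q = \frac{18 - 25}{82} - 66 = \left(18 - 25\right) \frac{1}{82} - 66 = \left(-7\right) \frac{1}{82} - 66 = - \frac{7}{82} - 66 = - \frac{5419}{82} \approx -66.085$)
$u{\left(R,V \right)} = - \frac{5419 V}{82}$
$\left(-33162 + Q{\left(-7,-146 \right)}\right) + u{\left(38,-94 \right)} = \left(-33162 + 75\right) - - \frac{254693}{41} = -33087 + \frac{254693}{41} = - \frac{1101874}{41}$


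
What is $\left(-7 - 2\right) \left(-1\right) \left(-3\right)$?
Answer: $-27$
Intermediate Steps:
$\left(-7 - 2\right) \left(-1\right) \left(-3\right) = \left(-9\right) \left(-1\right) \left(-3\right) = 9 \left(-3\right) = -27$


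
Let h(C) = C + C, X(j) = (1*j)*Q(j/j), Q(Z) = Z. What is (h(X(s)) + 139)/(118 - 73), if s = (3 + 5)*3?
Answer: 187/45 ≈ 4.1556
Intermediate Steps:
s = 24 (s = 8*3 = 24)
X(j) = j (X(j) = (1*j)*(j/j) = j*1 = j)
h(C) = 2*C
(h(X(s)) + 139)/(118 - 73) = (2*24 + 139)/(118 - 73) = (48 + 139)/45 = (1/45)*187 = 187/45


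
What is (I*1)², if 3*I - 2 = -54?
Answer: 2704/9 ≈ 300.44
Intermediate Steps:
I = -52/3 (I = ⅔ + (⅓)*(-54) = ⅔ - 18 = -52/3 ≈ -17.333)
(I*1)² = (-52/3*1)² = (-52/3)² = 2704/9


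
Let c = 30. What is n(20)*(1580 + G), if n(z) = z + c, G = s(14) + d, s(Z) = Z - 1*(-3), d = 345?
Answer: 97100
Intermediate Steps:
s(Z) = 3 + Z (s(Z) = Z + 3 = 3 + Z)
G = 362 (G = (3 + 14) + 345 = 17 + 345 = 362)
n(z) = 30 + z (n(z) = z + 30 = 30 + z)
n(20)*(1580 + G) = (30 + 20)*(1580 + 362) = 50*1942 = 97100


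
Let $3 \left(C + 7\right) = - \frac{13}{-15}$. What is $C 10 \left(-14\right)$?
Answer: $\frac{8456}{9} \approx 939.56$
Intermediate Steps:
$C = - \frac{302}{45}$ ($C = -7 + \frac{\left(-13\right) \frac{1}{-15}}{3} = -7 + \frac{\left(-13\right) \left(- \frac{1}{15}\right)}{3} = -7 + \frac{1}{3} \cdot \frac{13}{15} = -7 + \frac{13}{45} = - \frac{302}{45} \approx -6.7111$)
$C 10 \left(-14\right) = \left(- \frac{302}{45}\right) 10 \left(-14\right) = \left(- \frac{604}{9}\right) \left(-14\right) = \frac{8456}{9}$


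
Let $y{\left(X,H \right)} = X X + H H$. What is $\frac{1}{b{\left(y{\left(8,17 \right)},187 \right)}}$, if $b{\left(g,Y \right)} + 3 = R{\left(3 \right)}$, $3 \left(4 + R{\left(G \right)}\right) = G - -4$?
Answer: $- \frac{3}{14} \approx -0.21429$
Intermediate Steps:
$y{\left(X,H \right)} = H^{2} + X^{2}$ ($y{\left(X,H \right)} = X^{2} + H^{2} = H^{2} + X^{2}$)
$R{\left(G \right)} = - \frac{8}{3} + \frac{G}{3}$ ($R{\left(G \right)} = -4 + \frac{G - -4}{3} = -4 + \frac{G + 4}{3} = -4 + \frac{4 + G}{3} = -4 + \left(\frac{4}{3} + \frac{G}{3}\right) = - \frac{8}{3} + \frac{G}{3}$)
$b{\left(g,Y \right)} = - \frac{14}{3}$ ($b{\left(g,Y \right)} = -3 + \left(- \frac{8}{3} + \frac{1}{3} \cdot 3\right) = -3 + \left(- \frac{8}{3} + 1\right) = -3 - \frac{5}{3} = - \frac{14}{3}$)
$\frac{1}{b{\left(y{\left(8,17 \right)},187 \right)}} = \frac{1}{- \frac{14}{3}} = - \frac{3}{14}$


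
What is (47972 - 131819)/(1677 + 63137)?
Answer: -83847/64814 ≈ -1.2937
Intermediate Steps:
(47972 - 131819)/(1677 + 63137) = -83847/64814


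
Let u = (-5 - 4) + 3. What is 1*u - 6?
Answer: -12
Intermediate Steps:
u = -6 (u = -9 + 3 = -6)
1*u - 6 = 1*(-6) - 6 = -6 - 6 = -12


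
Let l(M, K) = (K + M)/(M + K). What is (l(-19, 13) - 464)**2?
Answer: 214369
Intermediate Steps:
l(M, K) = 1 (l(M, K) = (K + M)/(K + M) = 1)
(l(-19, 13) - 464)**2 = (1 - 464)**2 = (-463)**2 = 214369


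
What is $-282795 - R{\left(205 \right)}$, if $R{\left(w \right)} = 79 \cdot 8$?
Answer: $-283427$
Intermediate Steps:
$R{\left(w \right)} = 632$
$-282795 - R{\left(205 \right)} = -282795 - 632 = -283427$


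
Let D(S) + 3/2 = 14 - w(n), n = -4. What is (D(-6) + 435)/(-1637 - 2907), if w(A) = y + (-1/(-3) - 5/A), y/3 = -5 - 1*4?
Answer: -5675/54528 ≈ -0.10407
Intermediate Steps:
y = -27 (y = 3*(-5 - 1*4) = 3*(-5 - 4) = 3*(-9) = -27)
w(A) = -80/3 - 5/A (w(A) = -27 + (-1/(-3) - 5/A) = -27 + (-1*(-⅓) - 5/A) = -27 + (⅓ - 5/A) = -80/3 - 5/A)
D(S) = 455/12 (D(S) = -3/2 + (14 - (-80/3 - 5/(-4))) = -3/2 + (14 - (-80/3 - 5*(-¼))) = -3/2 + (14 - (-80/3 + 5/4)) = -3/2 + (14 - 1*(-305/12)) = -3/2 + (14 + 305/12) = -3/2 + 473/12 = 455/12)
(D(-6) + 435)/(-1637 - 2907) = (455/12 + 435)/(-1637 - 2907) = (5675/12)/(-4544) = (5675/12)*(-1/4544) = -5675/54528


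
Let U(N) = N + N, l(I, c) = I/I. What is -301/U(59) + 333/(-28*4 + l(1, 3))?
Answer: -655/118 ≈ -5.5508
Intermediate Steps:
l(I, c) = 1
U(N) = 2*N
-301/U(59) + 333/(-28*4 + l(1, 3)) = -301/(2*59) + 333/(-28*4 + 1) = -301/118 + 333/(-112 + 1) = -301*1/118 + 333/(-111) = -301/118 + 333*(-1/111) = -301/118 - 3 = -655/118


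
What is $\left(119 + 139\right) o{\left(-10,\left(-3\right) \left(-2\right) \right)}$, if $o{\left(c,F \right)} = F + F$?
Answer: $3096$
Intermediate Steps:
$o{\left(c,F \right)} = 2 F$
$\left(119 + 139\right) o{\left(-10,\left(-3\right) \left(-2\right) \right)} = \left(119 + 139\right) 2 \left(\left(-3\right) \left(-2\right)\right) = 258 \cdot 2 \cdot 6 = 258 \cdot 12 = 3096$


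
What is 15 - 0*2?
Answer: 15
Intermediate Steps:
15 - 0*2 = 15 - 12*0 = 15 + 0 = 15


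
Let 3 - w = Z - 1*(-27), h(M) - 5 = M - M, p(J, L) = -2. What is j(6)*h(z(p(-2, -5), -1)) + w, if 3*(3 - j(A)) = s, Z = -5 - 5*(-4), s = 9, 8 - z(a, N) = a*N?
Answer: -39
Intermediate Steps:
z(a, N) = 8 - N*a (z(a, N) = 8 - a*N = 8 - N*a)
Z = 15 (Z = -5 + 20 = 15)
h(M) = 5 (h(M) = 5 + (M - M) = 5 + 0 = 5)
j(A) = 0 (j(A) = 3 - ⅓*9 = 3 - 3 = 0)
w = -39 (w = 3 - (15 - 1*(-27)) = 3 - (15 + 27) = 3 - 1*42 = 3 - 42 = -39)
j(6)*h(z(p(-2, -5), -1)) + w = 0*5 - 39 = 0 - 39 = -39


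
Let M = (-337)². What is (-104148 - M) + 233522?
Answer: 15805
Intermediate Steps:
M = 113569
(-104148 - M) + 233522 = (-104148 - 1*113569) + 233522 = (-104148 - 113569) + 233522 = -217717 + 233522 = 15805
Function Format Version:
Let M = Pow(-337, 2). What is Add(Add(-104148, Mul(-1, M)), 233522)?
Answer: 15805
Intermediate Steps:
M = 113569
Add(Add(-104148, Mul(-1, M)), 233522) = Add(Add(-104148, Mul(-1, 113569)), 233522) = Add(Add(-104148, -113569), 233522) = Add(-217717, 233522) = 15805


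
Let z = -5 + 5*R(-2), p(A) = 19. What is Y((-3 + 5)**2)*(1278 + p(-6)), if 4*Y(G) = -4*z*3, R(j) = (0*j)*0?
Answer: 19455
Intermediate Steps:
R(j) = 0 (R(j) = 0*0 = 0)
z = -5 (z = -5 + 5*0 = -5 + 0 = -5)
Y(G) = 15 (Y(G) = (-4*(-5)*3)/4 = (20*3)/4 = (1/4)*60 = 15)
Y((-3 + 5)**2)*(1278 + p(-6)) = 15*(1278 + 19) = 15*1297 = 19455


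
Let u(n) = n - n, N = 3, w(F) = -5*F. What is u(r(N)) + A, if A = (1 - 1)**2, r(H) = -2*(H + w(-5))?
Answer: 0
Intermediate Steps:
r(H) = -50 - 2*H (r(H) = -2*(H - 5*(-5)) = -2*(H + 25) = -2*(25 + H) = -50 - 2*H)
u(n) = 0
A = 0 (A = 0**2 = 0)
u(r(N)) + A = 0 + 0 = 0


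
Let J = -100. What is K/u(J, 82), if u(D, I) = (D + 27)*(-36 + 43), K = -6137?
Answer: 6137/511 ≈ 12.010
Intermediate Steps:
u(D, I) = 189 + 7*D (u(D, I) = (27 + D)*7 = 189 + 7*D)
K/u(J, 82) = -6137/(189 + 7*(-100)) = -6137/(189 - 700) = -6137/(-511) = -6137*(-1/511) = 6137/511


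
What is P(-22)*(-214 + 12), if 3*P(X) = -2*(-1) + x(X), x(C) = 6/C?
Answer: -3838/33 ≈ -116.30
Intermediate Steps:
P(X) = 2/3 + 2/X (P(X) = (-2*(-1) + 6/X)/3 = (2 + 6/X)/3 = 2/3 + 2/X)
P(-22)*(-214 + 12) = (2/3 + 2/(-22))*(-214 + 12) = (2/3 + 2*(-1/22))*(-202) = (2/3 - 1/11)*(-202) = (19/33)*(-202) = -3838/33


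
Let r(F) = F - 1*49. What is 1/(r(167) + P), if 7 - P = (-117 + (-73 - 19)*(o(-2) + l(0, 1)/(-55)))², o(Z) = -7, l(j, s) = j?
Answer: -1/277604 ≈ -3.6023e-6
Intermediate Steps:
r(F) = -49 + F (r(F) = F - 49 = -49 + F)
P = -277722 (P = 7 - (-117 + (-73 - 19)*(-7 + 0/(-55)))² = 7 - (-117 - 92*(-7 + 0*(-1/55)))² = 7 - (-117 - 92*(-7 + 0))² = 7 - (-117 - 92*(-7))² = 7 - (-117 + 644)² = 7 - 1*527² = 7 - 1*277729 = 7 - 277729 = -277722)
1/(r(167) + P) = 1/((-49 + 167) - 277722) = 1/(118 - 277722) = 1/(-277604) = -1/277604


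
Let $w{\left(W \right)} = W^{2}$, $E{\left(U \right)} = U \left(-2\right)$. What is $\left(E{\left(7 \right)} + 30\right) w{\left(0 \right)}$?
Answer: $0$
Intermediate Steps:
$E{\left(U \right)} = - 2 U$
$\left(E{\left(7 \right)} + 30\right) w{\left(0 \right)} = \left(\left(-2\right) 7 + 30\right) 0^{2} = \left(-14 + 30\right) 0 = 16 \cdot 0 = 0$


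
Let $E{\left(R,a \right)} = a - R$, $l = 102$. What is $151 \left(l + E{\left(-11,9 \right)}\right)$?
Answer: $18422$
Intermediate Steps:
$151 \left(l + E{\left(-11,9 \right)}\right) = 151 \left(102 + \left(9 - -11\right)\right) = 151 \left(102 + \left(9 + 11\right)\right) = 151 \left(102 + 20\right) = 151 \cdot 122 = 18422$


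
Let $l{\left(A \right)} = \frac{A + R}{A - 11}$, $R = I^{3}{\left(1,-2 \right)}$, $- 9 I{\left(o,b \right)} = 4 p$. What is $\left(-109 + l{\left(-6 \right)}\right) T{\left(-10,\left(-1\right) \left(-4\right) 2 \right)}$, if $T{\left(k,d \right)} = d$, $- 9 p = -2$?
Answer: $- \frac{7852568120}{9034497} \approx -869.18$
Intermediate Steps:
$p = \frac{2}{9}$ ($p = \left(- \frac{1}{9}\right) \left(-2\right) = \frac{2}{9} \approx 0.22222$)
$I{\left(o,b \right)} = - \frac{8}{81}$ ($I{\left(o,b \right)} = - \frac{4 \cdot \frac{2}{9}}{9} = \left(- \frac{1}{9}\right) \frac{8}{9} = - \frac{8}{81}$)
$R = - \frac{512}{531441}$ ($R = \left(- \frac{8}{81}\right)^{3} = - \frac{512}{531441} \approx -0.00096342$)
$l{\left(A \right)} = \frac{- \frac{512}{531441} + A}{-11 + A}$ ($l{\left(A \right)} = \frac{A - \frac{512}{531441}}{A - 11} = \frac{- \frac{512}{531441} + A}{-11 + A}$)
$\left(-109 + l{\left(-6 \right)}\right) T{\left(-10,\left(-1\right) \left(-4\right) 2 \right)} = \left(-109 + \frac{- \frac{512}{531441} - 6}{-11 - 6}\right) \left(-1\right) \left(-4\right) 2 = \left(-109 + \frac{1}{-17} \left(- \frac{3189158}{531441}\right)\right) 4 \cdot 2 = \left(-109 - - \frac{3189158}{9034497}\right) 8 = \left(-109 + \frac{3189158}{9034497}\right) 8 = \left(- \frac{981571015}{9034497}\right) 8 = - \frac{7852568120}{9034497}$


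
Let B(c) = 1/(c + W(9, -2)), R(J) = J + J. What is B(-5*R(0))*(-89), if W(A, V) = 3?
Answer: -89/3 ≈ -29.667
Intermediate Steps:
R(J) = 2*J
B(c) = 1/(3 + c) (B(c) = 1/(c + 3) = 1/(3 + c))
B(-5*R(0))*(-89) = -89/(3 - 10*0) = -89/(3 - 5*0) = -89/(3 + 0) = -89/3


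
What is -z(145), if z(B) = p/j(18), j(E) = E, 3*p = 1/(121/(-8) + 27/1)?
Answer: -4/2565 ≈ -0.0015595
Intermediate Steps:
p = 8/285 (p = 1/(3*(121/(-8) + 27/1)) = 1/(3*(121*(-⅛) + 27*1)) = 1/(3*(-121/8 + 27)) = 1/(3*(95/8)) = (⅓)*(8/95) = 8/285 ≈ 0.028070)
z(B) = 4/2565 (z(B) = (8/285)/18 = (8/285)*(1/18) = 4/2565)
-z(145) = -1*4/2565 = -4/2565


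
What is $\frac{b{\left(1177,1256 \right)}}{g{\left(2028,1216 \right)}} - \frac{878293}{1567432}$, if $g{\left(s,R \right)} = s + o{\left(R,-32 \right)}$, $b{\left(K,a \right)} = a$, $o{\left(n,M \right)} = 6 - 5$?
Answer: $\frac{186638095}{3180319528} \approx 0.058685$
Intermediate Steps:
$o{\left(n,M \right)} = 1$ ($o{\left(n,M \right)} = 6 - 5 = 1$)
$g{\left(s,R \right)} = 1 + s$ ($g{\left(s,R \right)} = s + 1 = 1 + s$)
$\frac{b{\left(1177,1256 \right)}}{g{\left(2028,1216 \right)}} - \frac{878293}{1567432} = \frac{1256}{1 + 2028} - \frac{878293}{1567432} = \frac{1256}{2029} - \frac{878293}{1567432} = \frac{186638095}{3180319528}$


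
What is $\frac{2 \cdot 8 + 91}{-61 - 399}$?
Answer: $- \frac{107}{460} \approx -0.23261$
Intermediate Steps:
$\frac{2 \cdot 8 + 91}{-61 - 399} = \frac{16 + 91}{-460} = 107 \left(- \frac{1}{460}\right) = - \frac{107}{460}$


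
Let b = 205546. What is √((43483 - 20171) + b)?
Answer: √228858 ≈ 478.39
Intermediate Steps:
√((43483 - 20171) + b) = √((43483 - 20171) + 205546) = √(23312 + 205546) = √228858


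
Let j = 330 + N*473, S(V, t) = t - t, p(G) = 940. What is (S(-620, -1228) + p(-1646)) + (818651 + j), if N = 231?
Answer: 929184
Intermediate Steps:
S(V, t) = 0
j = 109593 (j = 330 + 231*473 = 330 + 109263 = 109593)
(S(-620, -1228) + p(-1646)) + (818651 + j) = (0 + 940) + (818651 + 109593) = 940 + 928244 = 929184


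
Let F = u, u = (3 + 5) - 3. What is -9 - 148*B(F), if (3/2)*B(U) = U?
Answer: -1507/3 ≈ -502.33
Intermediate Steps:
u = 5 (u = 8 - 3 = 5)
F = 5
B(U) = 2*U/3
-9 - 148*B(F) = -9 - 296*5/3 = -9 - 148*10/3 = -9 - 1480/3 = -1507/3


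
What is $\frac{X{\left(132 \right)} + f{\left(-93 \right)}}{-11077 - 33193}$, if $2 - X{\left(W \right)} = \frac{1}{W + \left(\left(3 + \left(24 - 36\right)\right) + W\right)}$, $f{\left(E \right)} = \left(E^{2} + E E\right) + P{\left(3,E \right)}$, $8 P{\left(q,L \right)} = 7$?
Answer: $- \frac{35293777}{90310800} \approx -0.3908$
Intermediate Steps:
$P{\left(q,L \right)} = \frac{7}{8}$ ($P{\left(q,L \right)} = \frac{1}{8} \cdot 7 = \frac{7}{8}$)
$f{\left(E \right)} = \frac{7}{8} + 2 E^{2}$ ($f{\left(E \right)} = \left(E^{2} + E E\right) + \frac{7}{8} = \left(E^{2} + E^{2}\right) + \frac{7}{8} = 2 E^{2} + \frac{7}{8} = \frac{7}{8} + 2 E^{2}$)
$X{\left(W \right)} = 2 - \frac{1}{-9 + 2 W}$ ($X{\left(W \right)} = 2 - \frac{1}{W + \left(\left(3 + \left(24 - 36\right)\right) + W\right)} = 2 - \frac{1}{W + \left(\left(3 - 12\right) + W\right)} = 2 - \frac{1}{W + \left(-9 + W\right)} = 2 - \frac{1}{-9 + 2 W}$)
$\frac{X{\left(132 \right)} + f{\left(-93 \right)}}{-11077 - 33193} = \frac{\frac{-19 + 4 \cdot 132}{-9 + 2 \cdot 132} + \left(\frac{7}{8} + 2 \left(-93\right)^{2}\right)}{-11077 - 33193} = \frac{\frac{-19 + 528}{-9 + 264} + \left(\frac{7}{8} + 2 \cdot 8649\right)}{-44270} = \left(\frac{1}{255} \cdot 509 + \left(\frac{7}{8} + 17298\right)\right) \left(- \frac{1}{44270}\right) = \left(\frac{1}{255} \cdot 509 + \frac{138391}{8}\right) \left(- \frac{1}{44270}\right) = \left(\frac{509}{255} + \frac{138391}{8}\right) \left(- \frac{1}{44270}\right) = \frac{35293777}{2040} \left(- \frac{1}{44270}\right) = - \frac{35293777}{90310800}$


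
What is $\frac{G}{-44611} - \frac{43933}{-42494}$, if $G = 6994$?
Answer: $\frac{1662692027}{1895699834} \approx 0.87709$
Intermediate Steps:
$\frac{G}{-44611} - \frac{43933}{-42494} = \frac{6994}{-44611} - \frac{43933}{-42494} = 6994 \left(- \frac{1}{44611}\right) - - \frac{43933}{42494} = - \frac{6994}{44611} + \frac{43933}{42494} = \frac{1662692027}{1895699834}$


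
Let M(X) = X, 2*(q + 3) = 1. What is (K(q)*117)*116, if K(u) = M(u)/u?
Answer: 13572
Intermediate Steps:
q = -5/2 (q = -3 + (½)*1 = -3 + ½ = -5/2 ≈ -2.5000)
K(u) = 1 (K(u) = u/u = 1)
(K(q)*117)*116 = (1*117)*116 = 117*116 = 13572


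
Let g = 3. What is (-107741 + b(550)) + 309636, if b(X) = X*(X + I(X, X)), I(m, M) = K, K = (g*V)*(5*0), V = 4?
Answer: 504395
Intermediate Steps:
K = 0 (K = (3*4)*(5*0) = 12*0 = 0)
I(m, M) = 0
b(X) = X² (b(X) = X*(X + 0) = X*X = X²)
(-107741 + b(550)) + 309636 = (-107741 + 550²) + 309636 = (-107741 + 302500) + 309636 = 194759 + 309636 = 504395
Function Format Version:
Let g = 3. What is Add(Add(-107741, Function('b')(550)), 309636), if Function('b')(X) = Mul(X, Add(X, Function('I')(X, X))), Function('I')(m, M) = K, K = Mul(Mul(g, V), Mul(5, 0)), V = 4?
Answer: 504395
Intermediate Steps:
K = 0 (K = Mul(Mul(3, 4), Mul(5, 0)) = Mul(12, 0) = 0)
Function('I')(m, M) = 0
Function('b')(X) = Pow(X, 2) (Function('b')(X) = Mul(X, Add(X, 0)) = Mul(X, X) = Pow(X, 2))
Add(Add(-107741, Function('b')(550)), 309636) = Add(Add(-107741, Pow(550, 2)), 309636) = Add(Add(-107741, 302500), 309636) = Add(194759, 309636) = 504395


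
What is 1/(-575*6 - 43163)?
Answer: -1/46613 ≈ -2.1453e-5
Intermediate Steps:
1/(-575*6 - 43163) = 1/(-3450 - 43163) = 1/(-46613) = -1/46613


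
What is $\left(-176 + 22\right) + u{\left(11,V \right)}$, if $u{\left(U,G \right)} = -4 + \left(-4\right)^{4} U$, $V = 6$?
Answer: $2658$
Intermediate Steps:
$u{\left(U,G \right)} = -4 + 256 U$
$\left(-176 + 22\right) + u{\left(11,V \right)} = \left(-176 + 22\right) + \left(-4 + 256 \cdot 11\right) = -154 + \left(-4 + 2816\right) = -154 + 2812 = 2658$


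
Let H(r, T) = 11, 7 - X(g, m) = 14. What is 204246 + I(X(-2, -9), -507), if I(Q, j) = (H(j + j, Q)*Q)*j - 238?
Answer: 243047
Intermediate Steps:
X(g, m) = -7 (X(g, m) = 7 - 1*14 = 7 - 14 = -7)
I(Q, j) = -238 + 11*Q*j (I(Q, j) = (11*Q)*j - 238 = 11*Q*j - 238 = -238 + 11*Q*j)
204246 + I(X(-2, -9), -507) = 204246 + (-238 + 11*(-7)*(-507)) = 204246 + (-238 + 39039) = 204246 + 38801 = 243047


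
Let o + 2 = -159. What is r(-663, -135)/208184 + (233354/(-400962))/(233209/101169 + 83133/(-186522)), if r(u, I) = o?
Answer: -51055128539965164965/162718990313887674776 ≈ -0.31376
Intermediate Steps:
o = -161 (o = -2 - 159 = -161)
r(u, I) = -161
r(-663, -135)/208184 + (233354/(-400962))/(233209/101169 + 83133/(-186522)) = -161/208184 + (233354/(-400962))/(233209/101169 + 83133/(-186522)) = -161*1/208184 + (233354*(-1/400962))/(233209*(1/101169) + 83133*(-1/186522)) = -161/208184 - 116677/(200481*(233209/101169 - 27711/62174)) = -161/208184 - 116677/(200481*11696042207/6290081406) = -161/208184 - 116677/200481*6290081406/11696042207 = -161/208184 - 244635942735954/781611412567189 = -51055128539965164965/162718990313887674776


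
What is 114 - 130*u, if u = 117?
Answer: -15096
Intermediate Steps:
114 - 130*u = 114 - 130*117 = 114 - 15210 = -15096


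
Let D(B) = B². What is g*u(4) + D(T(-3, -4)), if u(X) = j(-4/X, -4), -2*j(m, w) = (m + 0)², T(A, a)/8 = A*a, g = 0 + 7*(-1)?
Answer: 18439/2 ≈ 9219.5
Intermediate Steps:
g = -7 (g = 0 - 7 = -7)
T(A, a) = 8*A*a (T(A, a) = 8*(A*a) = 8*A*a)
j(m, w) = -m²/2 (j(m, w) = -(m + 0)²/2 = -m²/2)
u(X) = -8/X² (u(X) = -16/X²/2 = -8/X²)
g*u(4) + D(T(-3, -4)) = -(-56)/4² + (8*(-3)*(-4))² = -(-56)/16 + 96² = -7*(-½) + 9216 = 7/2 + 9216 = 18439/2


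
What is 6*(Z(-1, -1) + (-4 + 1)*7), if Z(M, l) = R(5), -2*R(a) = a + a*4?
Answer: -201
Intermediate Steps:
R(a) = -5*a/2 (R(a) = -(a + a*4)/2 = -(a + 4*a)/2 = -5*a/2)
Z(M, l) = -25/2 (Z(M, l) = -5/2*5 = -25/2)
6*(Z(-1, -1) + (-4 + 1)*7) = 6*(-25/2 + (-4 + 1)*7) = 6*(-25/2 - 3*7) = 6*(-25/2 - 21) = 6*(-67/2) = -201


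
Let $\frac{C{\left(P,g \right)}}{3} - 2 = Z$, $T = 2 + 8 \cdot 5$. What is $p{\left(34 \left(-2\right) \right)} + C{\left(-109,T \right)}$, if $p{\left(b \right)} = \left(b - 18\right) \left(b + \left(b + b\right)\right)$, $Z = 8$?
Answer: $17574$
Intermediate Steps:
$T = 42$ ($T = 2 + 40 = 42$)
$C{\left(P,g \right)} = 30$ ($C{\left(P,g \right)} = 6 + 3 \cdot 8 = 6 + 24 = 30$)
$p{\left(b \right)} = 3 b \left(-18 + b\right)$ ($p{\left(b \right)} = \left(-18 + b\right) \left(b + 2 b\right) = \left(-18 + b\right) 3 b = 3 b \left(-18 + b\right)$)
$p{\left(34 \left(-2\right) \right)} + C{\left(-109,T \right)} = 3 \cdot 34 \left(-2\right) \left(-18 + 34 \left(-2\right)\right) + 30 = 3 \left(-68\right) \left(-18 - 68\right) + 30 = 3 \left(-68\right) \left(-86\right) + 30 = 17544 + 30 = 17574$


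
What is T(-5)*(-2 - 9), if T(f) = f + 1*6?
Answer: -11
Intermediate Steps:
T(f) = 6 + f (T(f) = f + 6 = 6 + f)
T(-5)*(-2 - 9) = (6 - 5)*(-2 - 9) = 1*(-11) = -11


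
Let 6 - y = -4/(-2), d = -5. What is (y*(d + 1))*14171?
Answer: -226736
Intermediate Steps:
y = 4 (y = 6 - (-4)/(-2) = 6 - (-4)*(-1)/2 = 6 - 1*2 = 6 - 2 = 4)
(y*(d + 1))*14171 = (4*(-5 + 1))*14171 = (4*(-4))*14171 = -16*14171 = -226736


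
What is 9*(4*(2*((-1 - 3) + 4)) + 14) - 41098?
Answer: -40972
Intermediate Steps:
9*(4*(2*((-1 - 3) + 4)) + 14) - 41098 = 9*(4*(2*(-4 + 4)) + 14) - 41098 = 9*(4*(2*0) + 14) - 41098 = 9*(4*0 + 14) - 41098 = 9*(0 + 14) - 41098 = 9*14 - 41098 = 126 - 41098 = -40972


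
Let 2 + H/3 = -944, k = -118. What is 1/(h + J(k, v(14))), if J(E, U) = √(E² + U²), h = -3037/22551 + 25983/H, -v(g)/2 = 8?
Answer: 4227976568983398/6414144546435889511 + 910214769793032*√3545/6414144546435889511 ≈ 0.0091083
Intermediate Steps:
v(g) = -16 (v(g) = -2*8 = -16)
H = -2838 (H = -6 + 3*(-944) = -6 - 2832 = -2838)
h = -198187213/21333246 (h = -3037/22551 + 25983/(-2838) = -3037*1/22551 + 25983*(-1/2838) = -3037/22551 - 8661/946 = -198187213/21333246 ≈ -9.2901)
1/(h + J(k, v(14))) = 1/(-198187213/21333246 + √((-118)² + (-16)²)) = 1/(-198187213/21333246 + √(13924 + 256)) = 1/(-198187213/21333246 + √14180) = 1/(-198187213/21333246 + 2*√3545)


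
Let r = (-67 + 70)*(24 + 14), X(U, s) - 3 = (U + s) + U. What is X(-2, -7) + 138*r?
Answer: 15724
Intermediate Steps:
X(U, s) = 3 + s + 2*U (X(U, s) = 3 + ((U + s) + U) = 3 + (s + 2*U) = 3 + s + 2*U)
r = 114 (r = 3*38 = 114)
X(-2, -7) + 138*r = (3 - 7 + 2*(-2)) + 138*114 = (3 - 7 - 4) + 15732 = -8 + 15732 = 15724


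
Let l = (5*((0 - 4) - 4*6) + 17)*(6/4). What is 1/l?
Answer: -2/369 ≈ -0.0054201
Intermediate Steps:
l = -369/2 (l = (5*(-4 - 24) + 17)*(6*(1/4)) = (5*(-28) + 17)*(3/2) = (-140 + 17)*(3/2) = -123*3/2 = -369/2 ≈ -184.50)
1/l = 1/(-369/2) = -2/369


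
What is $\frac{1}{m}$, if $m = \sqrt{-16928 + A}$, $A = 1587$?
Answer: $- \frac{i \sqrt{29}}{667} \approx - 0.0080737 i$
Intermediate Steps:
$m = 23 i \sqrt{29}$ ($m = \sqrt{-16928 + 1587} = \sqrt{-15341} = 23 i \sqrt{29} \approx 123.86 i$)
$\frac{1}{m} = \frac{1}{23 i \sqrt{29}} = - \frac{i \sqrt{29}}{667}$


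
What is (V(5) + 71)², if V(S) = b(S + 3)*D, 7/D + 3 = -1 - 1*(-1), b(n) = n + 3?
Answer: 18496/9 ≈ 2055.1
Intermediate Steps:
b(n) = 3 + n
D = -7/3 (D = 7/(-3 + (-1 - 1*(-1))) = 7/(-3 + (-1 + 1)) = 7/(-3 + 0) = 7/(-3) = 7*(-⅓) = -7/3 ≈ -2.3333)
V(S) = -14 - 7*S/3 (V(S) = (3 + (S + 3))*(-7/3) = (3 + (3 + S))*(-7/3) = (6 + S)*(-7/3) = -14 - 7*S/3)
(V(5) + 71)² = ((-14 - 7/3*5) + 71)² = ((-14 - 35/3) + 71)² = (-77/3 + 71)² = (136/3)² = 18496/9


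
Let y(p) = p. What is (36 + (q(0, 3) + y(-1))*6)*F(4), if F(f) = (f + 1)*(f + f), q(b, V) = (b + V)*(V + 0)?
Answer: 3360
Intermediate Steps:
q(b, V) = V*(V + b) (q(b, V) = (V + b)*V = V*(V + b))
F(f) = 2*f*(1 + f) (F(f) = (1 + f)*(2*f) = 2*f*(1 + f))
(36 + (q(0, 3) + y(-1))*6)*F(4) = (36 + (3*(3 + 0) - 1)*6)*(2*4*(1 + 4)) = (36 + (3*3 - 1)*6)*(2*4*5) = (36 + (9 - 1)*6)*40 = (36 + 8*6)*40 = (36 + 48)*40 = 84*40 = 3360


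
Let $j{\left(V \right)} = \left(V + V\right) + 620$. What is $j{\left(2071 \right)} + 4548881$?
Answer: $4553643$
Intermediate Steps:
$j{\left(V \right)} = 620 + 2 V$ ($j{\left(V \right)} = 2 V + 620 = 620 + 2 V$)
$j{\left(2071 \right)} + 4548881 = \left(620 + 2 \cdot 2071\right) + 4548881 = \left(620 + 4142\right) + 4548881 = 4762 + 4548881 = 4553643$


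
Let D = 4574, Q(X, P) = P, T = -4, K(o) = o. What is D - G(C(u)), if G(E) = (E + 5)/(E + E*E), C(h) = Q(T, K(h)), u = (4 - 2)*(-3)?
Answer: 137221/30 ≈ 4574.0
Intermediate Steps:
u = -6 (u = 2*(-3) = -6)
C(h) = h
G(E) = (5 + E)/(E + E²)
D - G(C(u)) = 4574 - (5 - 6)/((-6)*(1 - 6)) = 4574 - (-1)*(-1)/(6*(-5)) = 4574 - (-1)*(-1)*(-1)/(6*5) = 4574 - 1*(-1/30) = 4574 + 1/30 = 137221/30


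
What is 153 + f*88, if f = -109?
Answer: -9439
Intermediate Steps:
153 + f*88 = 153 - 109*88 = 153 - 9592 = -9439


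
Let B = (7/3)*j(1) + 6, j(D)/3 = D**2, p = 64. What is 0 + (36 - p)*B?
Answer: -364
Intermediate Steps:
j(D) = 3*D**2
B = 13 (B = (7/3)*(3*1**2) + 6 = (7*(1/3))*(3*1) + 6 = (7/3)*3 + 6 = 7 + 6 = 13)
0 + (36 - p)*B = 0 + (36 - 1*64)*13 = 0 + (36 - 64)*13 = 0 - 28*13 = 0 - 364 = -364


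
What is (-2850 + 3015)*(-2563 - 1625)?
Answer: -691020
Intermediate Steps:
(-2850 + 3015)*(-2563 - 1625) = 165*(-4188) = -691020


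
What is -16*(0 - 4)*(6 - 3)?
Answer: 192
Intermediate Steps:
-16*(0 - 4)*(6 - 3) = -(-64)*3 = -16*(-12) = 192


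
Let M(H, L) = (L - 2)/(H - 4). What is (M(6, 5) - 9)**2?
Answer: 225/4 ≈ 56.250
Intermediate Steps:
M(H, L) = (-2 + L)/(-4 + H)
(M(6, 5) - 9)**2 = ((-2 + 5)/(-4 + 6) - 9)**2 = (3/2 - 9)**2 = (-15/2)**2 = 225/4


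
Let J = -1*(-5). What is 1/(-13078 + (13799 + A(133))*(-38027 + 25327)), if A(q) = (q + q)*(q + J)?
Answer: -1/641451978 ≈ -1.5590e-9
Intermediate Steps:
J = 5
A(q) = 2*q*(5 + q) (A(q) = (q + q)*(q + 5) = (2*q)*(5 + q) = 2*q*(5 + q))
1/(-13078 + (13799 + A(133))*(-38027 + 25327)) = 1/(-13078 + (13799 + 2*133*(5 + 133))*(-38027 + 25327)) = 1/(-13078 + (13799 + 2*133*138)*(-12700)) = 1/(-13078 + (13799 + 36708)*(-12700)) = 1/(-13078 + 50507*(-12700)) = 1/(-13078 - 641438900) = 1/(-641451978) = -1/641451978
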